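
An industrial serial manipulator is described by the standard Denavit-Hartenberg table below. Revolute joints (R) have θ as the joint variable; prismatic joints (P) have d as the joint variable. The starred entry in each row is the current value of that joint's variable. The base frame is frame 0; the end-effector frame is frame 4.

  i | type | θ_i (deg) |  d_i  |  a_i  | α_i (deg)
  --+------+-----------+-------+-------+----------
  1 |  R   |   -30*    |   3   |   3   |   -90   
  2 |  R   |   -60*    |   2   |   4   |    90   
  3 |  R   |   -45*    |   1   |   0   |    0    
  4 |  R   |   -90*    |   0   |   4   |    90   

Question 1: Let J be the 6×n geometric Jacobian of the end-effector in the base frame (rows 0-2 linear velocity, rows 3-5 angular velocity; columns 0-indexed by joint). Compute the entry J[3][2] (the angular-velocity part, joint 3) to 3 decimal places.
-0.750

axis z_2 = (-0.7500,0.4330,0.5000); lever o_n−o_2 = (-3.3890,-1.3094,-1.9495)
cross product → J_v[:, 2] = (-0.1895,-3.1566,2.4495)
J_ω[:, 2] = z_2
entry J[3][2] = -0.7500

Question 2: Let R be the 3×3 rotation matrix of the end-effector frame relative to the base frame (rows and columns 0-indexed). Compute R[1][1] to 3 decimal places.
End-effector y-axis (col 1 of R) = (-0.7500,0.4330,0.5000)
R[1][1] = 0.4330

0.433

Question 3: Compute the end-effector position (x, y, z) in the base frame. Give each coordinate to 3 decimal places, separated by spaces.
after link 1: o_1 = (2.5981, -1.5000, 3.0000)
after link 2: o_2 = (5.3301, -0.7679, 6.4641)
after link 3: o_3 = (4.5801, -0.3349, 6.9641)
after link 4: o_4 = (1.9412, -2.0773, 4.5146)

1.941 -2.077 4.515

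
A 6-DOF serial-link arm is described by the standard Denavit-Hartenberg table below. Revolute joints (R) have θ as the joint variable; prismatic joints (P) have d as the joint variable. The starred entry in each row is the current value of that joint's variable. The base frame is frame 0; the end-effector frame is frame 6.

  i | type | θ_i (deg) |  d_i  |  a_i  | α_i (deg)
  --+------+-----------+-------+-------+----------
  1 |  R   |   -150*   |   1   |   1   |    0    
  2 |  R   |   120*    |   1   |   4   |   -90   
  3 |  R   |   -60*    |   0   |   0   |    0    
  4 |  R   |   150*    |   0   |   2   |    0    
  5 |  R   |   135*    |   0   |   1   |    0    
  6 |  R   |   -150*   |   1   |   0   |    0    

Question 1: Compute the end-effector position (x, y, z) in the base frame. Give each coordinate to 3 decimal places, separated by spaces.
2.486 -1.280 0.707

after link 1: o_1 = (-0.8660, -0.5000, 1.0000)
after link 2: o_2 = (2.5981, -2.5000, 2.0000)
after link 3: o_3 = (2.5981, -2.5000, 2.0000)
after link 4: o_4 = (2.5981, -2.5000, 0.0000)
after link 5: o_5 = (1.9857, -2.1464, 0.7071)
after link 6: o_6 = (2.4857, -1.2804, 0.7071)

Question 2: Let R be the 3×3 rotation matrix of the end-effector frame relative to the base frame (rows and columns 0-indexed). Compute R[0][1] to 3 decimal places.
-0.837

End-effector y-axis (col 1 of R) = (-0.8365,0.4830,-0.2588)
R[0][1] = -0.8365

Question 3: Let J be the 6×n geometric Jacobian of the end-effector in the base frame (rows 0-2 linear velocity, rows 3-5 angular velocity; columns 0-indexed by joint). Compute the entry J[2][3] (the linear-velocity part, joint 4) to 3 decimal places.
axis z_3 = (0.5000,0.8660,0.0000); lever o_n−o_3 = (-0.1124,1.2196,-1.2929)
cross product → J_v[:, 3] = (-1.1197,0.6464,0.7071)
J_ω[:, 3] = z_3
entry J[2][3] = 0.7071

0.707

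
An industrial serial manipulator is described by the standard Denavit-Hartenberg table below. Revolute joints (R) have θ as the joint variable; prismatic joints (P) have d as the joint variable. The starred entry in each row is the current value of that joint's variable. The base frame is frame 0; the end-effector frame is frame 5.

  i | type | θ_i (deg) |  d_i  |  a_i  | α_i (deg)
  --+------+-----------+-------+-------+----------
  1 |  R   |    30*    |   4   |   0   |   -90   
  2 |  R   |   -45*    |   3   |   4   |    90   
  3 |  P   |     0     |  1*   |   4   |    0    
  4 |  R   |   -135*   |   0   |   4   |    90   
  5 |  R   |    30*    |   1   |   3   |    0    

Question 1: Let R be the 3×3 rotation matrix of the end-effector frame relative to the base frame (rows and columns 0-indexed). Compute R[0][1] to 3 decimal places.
-0.491

End-effector y-axis (col 1 of R) = (-0.4906,0.1250,0.8624)
R[0][1] = -0.4906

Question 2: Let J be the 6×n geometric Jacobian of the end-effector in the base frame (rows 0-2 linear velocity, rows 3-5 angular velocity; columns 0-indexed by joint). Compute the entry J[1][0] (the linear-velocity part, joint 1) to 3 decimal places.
axis z_0 = ẑ; lever o_n−o_0 = (0.5572,-0.7850,7.6256)
cross product → J_v[:, 0] = (0.7850,0.5572,-0.0000)
J_ω[:, 0] = z_0
entry J[1][0] = 0.5572

0.557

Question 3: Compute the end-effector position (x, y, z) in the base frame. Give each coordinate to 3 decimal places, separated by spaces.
after link 1: o_1 = (0.0000, 0.0000, 4.0000)
after link 2: o_2 = (0.9495, 4.0123, 6.8284)
after link 3: o_3 = (2.7866, 5.0729, 10.3640)
after link 4: o_4 = (2.4688, 1.6235, 8.3640)
after link 5: o_5 = (0.5572, -0.7850, 7.6256)

0.557 -0.785 7.626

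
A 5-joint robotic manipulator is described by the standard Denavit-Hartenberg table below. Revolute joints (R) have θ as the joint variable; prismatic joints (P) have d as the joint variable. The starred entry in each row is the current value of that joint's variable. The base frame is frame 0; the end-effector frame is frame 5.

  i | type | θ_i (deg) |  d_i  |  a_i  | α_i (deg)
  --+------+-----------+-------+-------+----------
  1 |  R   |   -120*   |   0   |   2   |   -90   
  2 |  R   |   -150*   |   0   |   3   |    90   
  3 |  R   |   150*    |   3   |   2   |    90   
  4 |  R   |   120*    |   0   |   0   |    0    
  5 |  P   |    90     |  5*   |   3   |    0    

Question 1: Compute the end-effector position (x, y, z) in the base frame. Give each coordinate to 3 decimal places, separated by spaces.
after link 1: o_1 = (-1.0000, -1.7321, 0.0000)
after link 2: o_2 = (0.2990, 0.5179, 1.5000)
after link 3: o_3 = (1.1651, 0.0179, -1.9641)
after link 4: o_4 = (1.1651, 0.0179, -1.9641)
after link 5: o_5 = (5.4719, 1.4154, 1.7099)

5.472 1.415 1.710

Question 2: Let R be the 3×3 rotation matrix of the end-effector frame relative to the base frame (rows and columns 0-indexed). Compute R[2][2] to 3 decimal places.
End-effector z-axis (col 2 of R) = (0.9665,-0.0580,0.2500)
R[2][2] = 0.2500

0.250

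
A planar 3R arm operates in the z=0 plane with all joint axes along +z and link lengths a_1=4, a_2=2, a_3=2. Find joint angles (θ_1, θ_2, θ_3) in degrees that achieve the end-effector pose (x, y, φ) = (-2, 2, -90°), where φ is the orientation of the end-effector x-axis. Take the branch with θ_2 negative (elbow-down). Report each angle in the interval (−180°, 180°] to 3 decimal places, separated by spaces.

wrist centre = target − a_3·(cos φ, sin φ) = (-2.0000, 4.0000)
cos θ_2 = (20.0000−4²−2²)/(2·4·2) = 0.0000; θ_2 = -90.0000° (elbow-down)
β = atan2(4.0000,-2.0000) = 116.5651°; ψ = atan2(-2.0000,4.0000) = -26.5651°
θ_1 = β − ψ = 143.1301°
θ_3 = φ − θ_1 − θ_2 = -143.1301° (wrapped to (-180°,180°])

143.130 -90.000 -143.130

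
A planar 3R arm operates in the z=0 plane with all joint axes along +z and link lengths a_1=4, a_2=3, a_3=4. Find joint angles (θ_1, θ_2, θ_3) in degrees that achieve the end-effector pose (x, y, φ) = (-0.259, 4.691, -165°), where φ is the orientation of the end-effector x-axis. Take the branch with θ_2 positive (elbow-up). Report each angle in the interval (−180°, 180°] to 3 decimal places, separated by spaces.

45.001 30.002 119.997

wrist centre = target − a_3·(cos φ, sin φ) = (3.6047, 5.7263)
cos θ_2 = (45.7841−4²−3²)/(2·4·3) = 0.8660; θ_2 = 30.0023° (elbow-up)
β = atan2(5.7263,3.6047) = 57.8095°; ψ = atan2(1.5001,6.5980) = 12.8089°
θ_1 = β − ψ = 45.0006°
θ_3 = φ − θ_1 − θ_2 = 119.9970° (wrapped to (-180°,180°])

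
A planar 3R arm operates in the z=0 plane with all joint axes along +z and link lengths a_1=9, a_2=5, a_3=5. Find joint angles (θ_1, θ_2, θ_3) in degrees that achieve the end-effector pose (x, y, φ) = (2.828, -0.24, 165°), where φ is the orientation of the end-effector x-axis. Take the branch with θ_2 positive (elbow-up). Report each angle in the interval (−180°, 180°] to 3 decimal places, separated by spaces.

-44.999 120.005 89.994

wrist centre = target − a_3·(cos φ, sin φ) = (7.6576, -1.5341)
cos θ_2 = (60.9927−9²−5²)/(2·9·5) = -0.5001; θ_2 = 120.0053° (elbow-up)
β = atan2(-1.5341,7.6576) = -11.3284°; ψ = atan2(4.3299,6.4996) = 33.6707°
θ_1 = β − ψ = -44.9991°
θ_3 = φ − θ_1 − θ_2 = 89.9938° (wrapped to (-180°,180°])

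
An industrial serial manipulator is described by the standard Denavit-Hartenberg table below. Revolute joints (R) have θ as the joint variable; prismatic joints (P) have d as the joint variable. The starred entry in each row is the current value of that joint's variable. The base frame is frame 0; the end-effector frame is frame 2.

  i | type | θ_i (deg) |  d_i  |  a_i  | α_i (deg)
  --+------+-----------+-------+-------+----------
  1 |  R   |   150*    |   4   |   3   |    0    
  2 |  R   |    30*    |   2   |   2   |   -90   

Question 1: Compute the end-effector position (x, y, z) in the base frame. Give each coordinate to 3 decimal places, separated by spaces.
after link 1: o_1 = (-2.5981, 1.5000, 4.0000)
after link 2: o_2 = (-4.5981, 1.5000, 6.0000)

-4.598 1.500 6.000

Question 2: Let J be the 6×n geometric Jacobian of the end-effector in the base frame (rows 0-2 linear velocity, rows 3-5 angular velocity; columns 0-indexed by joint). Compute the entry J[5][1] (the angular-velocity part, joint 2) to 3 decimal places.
1.000

axis z_1 = (0.0000,0.0000,1.0000); lever o_n−o_1 = (-2.0000,0.0000,2.0000)
cross product → J_v[:, 1] = (0.0000,-2.0000,0.0000)
J_ω[:, 1] = z_1
entry J[5][1] = 1.0000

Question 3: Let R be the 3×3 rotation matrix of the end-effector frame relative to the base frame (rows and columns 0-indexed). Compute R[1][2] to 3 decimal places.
-1.000

End-effector z-axis (col 2 of R) = (0.0000,-1.0000,0.0000)
R[1][2] = -1.0000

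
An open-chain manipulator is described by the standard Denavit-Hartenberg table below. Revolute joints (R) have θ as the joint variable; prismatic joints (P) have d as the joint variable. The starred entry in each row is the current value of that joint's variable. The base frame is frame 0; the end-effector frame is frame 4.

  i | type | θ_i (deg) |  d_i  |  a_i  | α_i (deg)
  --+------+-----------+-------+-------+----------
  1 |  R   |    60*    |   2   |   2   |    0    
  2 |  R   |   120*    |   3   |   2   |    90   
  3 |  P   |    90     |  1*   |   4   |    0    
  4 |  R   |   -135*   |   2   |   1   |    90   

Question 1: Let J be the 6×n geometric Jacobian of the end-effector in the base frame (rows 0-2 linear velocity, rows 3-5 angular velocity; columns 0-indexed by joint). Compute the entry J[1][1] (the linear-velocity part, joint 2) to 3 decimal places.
axis z_1 = (0.0000,0.0000,1.0000); lever o_n−o_1 = (-2.7071,3.0000,6.2929)
cross product → J_v[:, 1] = (-3.0000,-2.7071,0.0000)
J_ω[:, 1] = z_1
entry J[1][1] = -2.7071

-2.707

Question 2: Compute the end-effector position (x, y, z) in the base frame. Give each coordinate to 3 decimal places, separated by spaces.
after link 1: o_1 = (1.0000, 1.7321, 2.0000)
after link 2: o_2 = (-1.0000, 1.7321, 5.0000)
after link 3: o_3 = (-1.0000, 2.7321, 9.0000)
after link 4: o_4 = (-1.7071, 4.7321, 8.2929)

-1.707 4.732 8.293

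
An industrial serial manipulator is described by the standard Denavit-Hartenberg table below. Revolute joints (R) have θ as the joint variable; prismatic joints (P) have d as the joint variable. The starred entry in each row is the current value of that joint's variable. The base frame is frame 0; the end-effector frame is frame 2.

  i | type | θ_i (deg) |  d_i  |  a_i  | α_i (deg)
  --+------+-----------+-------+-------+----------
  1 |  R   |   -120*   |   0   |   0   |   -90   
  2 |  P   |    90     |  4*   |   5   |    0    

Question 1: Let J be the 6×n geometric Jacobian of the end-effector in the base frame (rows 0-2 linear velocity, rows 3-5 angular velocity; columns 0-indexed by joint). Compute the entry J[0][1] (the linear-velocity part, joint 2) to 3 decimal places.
0.866

prismatic axis z_1 = (0.8660,-0.5000,0.0000)
J_v[:, 1] = z_1; J_ω[:, 1] = (0,0,0)
entry J[0][1] = 0.8660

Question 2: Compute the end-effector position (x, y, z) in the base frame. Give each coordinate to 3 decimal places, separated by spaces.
after link 1: o_1 = (0.0000, 0.0000, 0.0000)
after link 2: o_2 = (3.4641, -2.0000, -5.0000)

3.464 -2.000 -5.000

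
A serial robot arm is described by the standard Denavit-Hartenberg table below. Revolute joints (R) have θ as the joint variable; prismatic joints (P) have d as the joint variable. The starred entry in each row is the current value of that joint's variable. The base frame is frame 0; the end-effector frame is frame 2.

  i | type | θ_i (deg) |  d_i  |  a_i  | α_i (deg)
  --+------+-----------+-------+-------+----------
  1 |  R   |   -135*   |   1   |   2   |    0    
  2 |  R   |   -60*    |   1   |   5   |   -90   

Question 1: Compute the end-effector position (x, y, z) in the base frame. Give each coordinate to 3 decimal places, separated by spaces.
after link 1: o_1 = (-1.4142, -1.4142, 1.0000)
after link 2: o_2 = (-6.2438, -0.1201, 2.0000)

-6.244 -0.120 2.000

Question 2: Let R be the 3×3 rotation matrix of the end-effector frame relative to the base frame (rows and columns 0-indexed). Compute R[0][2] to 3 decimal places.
End-effector z-axis (col 2 of R) = (-0.2588,-0.9659,0.0000)
R[0][2] = -0.2588

-0.259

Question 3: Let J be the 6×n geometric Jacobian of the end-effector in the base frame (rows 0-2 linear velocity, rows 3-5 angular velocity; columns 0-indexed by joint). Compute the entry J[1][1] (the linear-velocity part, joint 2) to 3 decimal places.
-4.830

axis z_1 = (0.0000,0.0000,1.0000); lever o_n−o_1 = (-4.8296,1.2941,1.0000)
cross product → J_v[:, 1] = (-1.2941,-4.8296,0.0000)
J_ω[:, 1] = z_1
entry J[1][1] = -4.8296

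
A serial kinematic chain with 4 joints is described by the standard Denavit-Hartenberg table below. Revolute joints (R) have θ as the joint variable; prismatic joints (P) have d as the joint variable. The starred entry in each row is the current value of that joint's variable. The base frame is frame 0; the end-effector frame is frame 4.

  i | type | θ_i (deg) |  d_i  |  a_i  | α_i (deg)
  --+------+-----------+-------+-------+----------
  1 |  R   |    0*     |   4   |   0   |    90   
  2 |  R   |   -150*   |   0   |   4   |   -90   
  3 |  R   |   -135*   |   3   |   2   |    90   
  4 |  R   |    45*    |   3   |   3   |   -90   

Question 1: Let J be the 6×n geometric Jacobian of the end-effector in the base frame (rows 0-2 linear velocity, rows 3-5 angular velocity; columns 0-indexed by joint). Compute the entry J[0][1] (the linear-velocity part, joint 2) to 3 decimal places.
axis z_1 = (0.0000,-1.0000,0.0000); lever o_n−o_1 = (3.4575,-0.7929,-3.9174)
cross product → J_v[:, 1] = (3.9174,0.0000,3.4575)
J_ω[:, 1] = z_1
entry J[0][1] = 3.9174

3.917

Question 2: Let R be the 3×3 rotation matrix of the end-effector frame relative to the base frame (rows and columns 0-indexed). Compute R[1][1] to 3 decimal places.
End-effector y-axis (col 1 of R) = (-0.6124,-0.7071,-0.3536)
R[1][1] = -0.7071

-0.707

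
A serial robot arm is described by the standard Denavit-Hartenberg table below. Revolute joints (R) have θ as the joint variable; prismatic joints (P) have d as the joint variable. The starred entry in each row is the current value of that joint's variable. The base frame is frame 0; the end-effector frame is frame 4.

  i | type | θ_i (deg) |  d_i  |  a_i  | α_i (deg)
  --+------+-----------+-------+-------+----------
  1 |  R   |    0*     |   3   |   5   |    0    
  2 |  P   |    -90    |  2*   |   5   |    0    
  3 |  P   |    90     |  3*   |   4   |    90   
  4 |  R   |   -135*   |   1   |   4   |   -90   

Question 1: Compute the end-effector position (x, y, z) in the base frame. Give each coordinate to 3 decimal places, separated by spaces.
6.172 -6.000 5.172

after link 1: o_1 = (5.0000, 0.0000, 3.0000)
after link 2: o_2 = (5.0000, -5.0000, 5.0000)
after link 3: o_3 = (9.0000, -5.0000, 8.0000)
after link 4: o_4 = (6.1716, -6.0000, 5.1716)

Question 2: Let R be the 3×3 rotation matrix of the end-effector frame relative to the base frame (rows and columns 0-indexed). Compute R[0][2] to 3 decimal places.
End-effector z-axis (col 2 of R) = (0.7071,-0.0000,-0.7071)
R[0][2] = 0.7071

0.707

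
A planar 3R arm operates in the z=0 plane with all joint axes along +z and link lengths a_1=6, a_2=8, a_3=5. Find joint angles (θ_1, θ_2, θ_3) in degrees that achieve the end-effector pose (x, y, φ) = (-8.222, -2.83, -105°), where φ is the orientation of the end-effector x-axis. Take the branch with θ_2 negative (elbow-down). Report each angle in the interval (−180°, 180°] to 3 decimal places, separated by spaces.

wrist centre = target − a_3·(cos φ, sin φ) = (-6.9279, 1.9996)
cos θ_2 = (51.9944−6²−8²)/(2·6·8) = -0.5001; θ_2 = -120.0039° (elbow-down)
β = atan2(1.9996,-6.9279) = 163.9001°; ψ = atan2(-6.9279,1.9995) = -73.9009°
θ_1 = β − ψ = 237.8009°
θ_3 = φ − θ_1 − θ_2 = 137.2029° (wrapped to (-180°,180°])

-122.199 -120.004 137.203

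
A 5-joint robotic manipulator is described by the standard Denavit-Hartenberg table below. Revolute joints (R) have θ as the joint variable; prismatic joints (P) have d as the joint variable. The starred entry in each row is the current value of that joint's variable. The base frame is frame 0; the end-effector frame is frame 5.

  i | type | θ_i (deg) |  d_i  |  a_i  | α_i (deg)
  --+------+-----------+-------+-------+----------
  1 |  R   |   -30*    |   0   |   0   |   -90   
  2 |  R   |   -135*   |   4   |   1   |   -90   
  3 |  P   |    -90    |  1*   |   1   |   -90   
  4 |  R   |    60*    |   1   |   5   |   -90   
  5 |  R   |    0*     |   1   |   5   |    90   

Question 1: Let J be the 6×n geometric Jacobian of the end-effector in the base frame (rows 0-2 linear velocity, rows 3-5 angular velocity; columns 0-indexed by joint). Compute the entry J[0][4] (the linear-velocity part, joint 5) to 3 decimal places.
axis z_4 = (-0.7392,-0.5732,-0.3536); lever o_n−o_4 = (-2.1408,3.1228,-3.4154)
cross product → J_v[:, 4] = (3.0619,-1.7678,-3.5355)
J_ω[:, 4] = z_4
entry J[0][4] = 3.0619

3.062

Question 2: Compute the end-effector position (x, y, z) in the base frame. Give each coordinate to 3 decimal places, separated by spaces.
after link 1: o_1 = (0.0000, 0.0000, 0.0000)
after link 2: o_2 = (1.3876, 3.8177, 0.7071)
after link 3: o_3 = (2.5000, 4.3301, 1.4142)
after link 4: o_4 = (0.4860, 8.3797, -0.9405)
after link 5: o_5 = (-1.6549, 11.5024, -4.3560)

-1.655 11.502 -4.356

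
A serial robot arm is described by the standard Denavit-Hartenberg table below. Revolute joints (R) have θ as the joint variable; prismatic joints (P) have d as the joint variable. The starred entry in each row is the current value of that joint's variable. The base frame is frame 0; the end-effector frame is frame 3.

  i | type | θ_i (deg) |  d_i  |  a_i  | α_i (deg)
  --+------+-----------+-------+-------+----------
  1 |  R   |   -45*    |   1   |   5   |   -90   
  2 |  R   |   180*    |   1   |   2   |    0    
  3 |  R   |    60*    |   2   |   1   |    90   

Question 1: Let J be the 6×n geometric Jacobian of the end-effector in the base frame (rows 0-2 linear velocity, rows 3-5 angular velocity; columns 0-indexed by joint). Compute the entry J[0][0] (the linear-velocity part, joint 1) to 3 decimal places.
-0.354

axis z_0 = ẑ; lever o_n−o_0 = (3.8891,0.3536,1.8660)
cross product → J_v[:, 0] = (-0.3536,3.8891,0.0000)
J_ω[:, 0] = z_0
entry J[0][0] = -0.3536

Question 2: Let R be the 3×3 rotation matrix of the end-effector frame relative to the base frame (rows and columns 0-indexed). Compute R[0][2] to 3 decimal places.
End-effector z-axis (col 2 of R) = (-0.6124,0.6124,-0.5000)
R[0][2] = -0.6124

-0.612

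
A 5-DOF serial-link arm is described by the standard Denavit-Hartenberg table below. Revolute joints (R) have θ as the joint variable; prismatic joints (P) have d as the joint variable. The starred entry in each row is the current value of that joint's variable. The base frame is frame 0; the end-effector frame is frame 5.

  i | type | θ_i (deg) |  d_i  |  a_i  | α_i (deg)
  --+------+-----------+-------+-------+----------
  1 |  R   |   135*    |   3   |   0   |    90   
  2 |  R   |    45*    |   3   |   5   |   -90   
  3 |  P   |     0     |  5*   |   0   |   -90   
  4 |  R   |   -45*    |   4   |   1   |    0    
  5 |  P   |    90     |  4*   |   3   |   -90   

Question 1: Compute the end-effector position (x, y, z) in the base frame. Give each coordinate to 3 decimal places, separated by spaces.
-5.657 -1.414 11.071

after link 1: o_1 = (0.0000, 0.0000, 3.0000)
after link 2: o_2 = (-0.3787, 4.6213, 6.5355)
after link 3: o_3 = (2.1213, 2.1213, 10.0711)
after link 4: o_4 = (-0.7071, -0.7071, 11.0711)
after link 5: o_5 = (-5.6569, -1.4142, 11.0711)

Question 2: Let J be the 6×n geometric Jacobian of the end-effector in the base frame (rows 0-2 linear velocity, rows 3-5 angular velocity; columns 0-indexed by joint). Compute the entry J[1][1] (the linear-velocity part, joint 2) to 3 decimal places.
axis z_1 = (0.7071,0.7071,0.0000); lever o_n−o_1 = (-5.6569,-1.4142,8.0711)
cross product → J_v[:, 1] = (5.7071,-5.7071,3.0000)
J_ω[:, 1] = z_1
entry J[1][1] = -5.7071

-5.707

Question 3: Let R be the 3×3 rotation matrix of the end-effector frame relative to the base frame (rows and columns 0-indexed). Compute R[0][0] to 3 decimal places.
End-effector x-axis (col 0 of R) = (-0.7071,0.7071,-0.0000)
R[0][0] = -0.7071

-0.707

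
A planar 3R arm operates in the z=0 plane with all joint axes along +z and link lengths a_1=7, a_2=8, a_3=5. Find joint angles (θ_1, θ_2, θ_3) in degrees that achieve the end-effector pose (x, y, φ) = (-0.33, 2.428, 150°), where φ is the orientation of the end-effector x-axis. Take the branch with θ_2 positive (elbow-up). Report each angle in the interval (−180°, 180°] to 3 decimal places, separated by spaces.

wrist centre = target − a_3·(cos φ, sin φ) = (4.0001, -0.0720)
cos θ_2 = (16.0062−7²−8²)/(2·7·8) = -0.8660; θ_2 = 149.9989° (elbow-up)
β = atan2(-0.0720,4.0001) = -1.0312°; ψ = atan2(4.0001,0.0719) = 88.9707°
θ_1 = β − ψ = -90.0018°
θ_3 = φ − θ_1 − θ_2 = 90.0029° (wrapped to (-180°,180°])

-90.002 149.999 90.003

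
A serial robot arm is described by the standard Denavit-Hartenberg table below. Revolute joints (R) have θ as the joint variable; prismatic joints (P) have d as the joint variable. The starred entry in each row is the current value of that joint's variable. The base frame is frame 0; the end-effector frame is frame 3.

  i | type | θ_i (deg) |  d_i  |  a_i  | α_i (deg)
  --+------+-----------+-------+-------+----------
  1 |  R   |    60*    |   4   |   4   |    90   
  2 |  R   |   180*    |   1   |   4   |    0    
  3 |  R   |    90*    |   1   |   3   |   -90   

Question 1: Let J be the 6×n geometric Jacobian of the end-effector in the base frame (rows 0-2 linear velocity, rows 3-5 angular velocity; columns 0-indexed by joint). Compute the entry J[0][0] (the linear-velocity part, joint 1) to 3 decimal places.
1.000

axis z_0 = ẑ; lever o_n−o_0 = (1.7321,-1.0000,1.0000)
cross product → J_v[:, 0] = (1.0000,1.7321,-0.0000)
J_ω[:, 0] = z_0
entry J[0][0] = 1.0000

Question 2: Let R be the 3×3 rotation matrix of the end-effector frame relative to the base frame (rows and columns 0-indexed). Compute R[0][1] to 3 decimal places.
-0.866

End-effector y-axis (col 1 of R) = (-0.8660,0.5000,-0.0000)
R[0][1] = -0.8660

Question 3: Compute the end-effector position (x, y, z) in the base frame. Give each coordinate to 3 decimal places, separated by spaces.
1.732 -1.000 1.000

after link 1: o_1 = (2.0000, 3.4641, 4.0000)
after link 2: o_2 = (0.8660, -0.5000, 4.0000)
after link 3: o_3 = (1.7321, -1.0000, 1.0000)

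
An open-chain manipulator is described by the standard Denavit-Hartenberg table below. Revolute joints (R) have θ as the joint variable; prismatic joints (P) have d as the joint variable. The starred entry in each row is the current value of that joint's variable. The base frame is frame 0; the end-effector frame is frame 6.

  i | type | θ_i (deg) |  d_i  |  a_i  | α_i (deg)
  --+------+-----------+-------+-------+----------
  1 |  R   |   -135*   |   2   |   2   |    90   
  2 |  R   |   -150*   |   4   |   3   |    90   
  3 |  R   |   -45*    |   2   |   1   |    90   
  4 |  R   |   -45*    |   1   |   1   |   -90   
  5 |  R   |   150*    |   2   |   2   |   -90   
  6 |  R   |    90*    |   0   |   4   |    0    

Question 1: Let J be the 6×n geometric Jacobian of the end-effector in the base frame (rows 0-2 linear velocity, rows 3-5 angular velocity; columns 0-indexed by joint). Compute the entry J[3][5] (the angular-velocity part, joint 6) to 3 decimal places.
-0.147

axis z_5 = (-0.1469,-0.6593,0.7374); lever o_n−o_5 = (-3.6390,-0.8105,-1.4495)
cross product → J_v[:, 5] = (1.5534,-2.8961,-2.2802)
J_ω[:, 5] = z_5
entry J[3][5] = -0.1469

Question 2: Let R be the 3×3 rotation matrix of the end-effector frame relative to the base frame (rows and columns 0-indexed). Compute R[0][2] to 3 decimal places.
End-effector z-axis (col 2 of R) = (-0.1469,-0.6593,0.7374)
R[0][2] = -0.1469

-0.147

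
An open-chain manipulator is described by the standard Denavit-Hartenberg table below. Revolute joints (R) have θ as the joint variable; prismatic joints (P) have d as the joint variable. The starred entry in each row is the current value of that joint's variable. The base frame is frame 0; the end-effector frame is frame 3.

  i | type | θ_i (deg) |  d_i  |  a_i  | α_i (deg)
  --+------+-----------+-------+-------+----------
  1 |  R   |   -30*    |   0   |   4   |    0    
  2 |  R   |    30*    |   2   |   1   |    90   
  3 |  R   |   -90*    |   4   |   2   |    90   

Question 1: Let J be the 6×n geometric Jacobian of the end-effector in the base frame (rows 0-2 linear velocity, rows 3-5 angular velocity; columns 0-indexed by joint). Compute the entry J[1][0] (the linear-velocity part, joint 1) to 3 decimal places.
4.464

axis z_0 = ẑ; lever o_n−o_0 = (4.4641,-6.0000,0.0000)
cross product → J_v[:, 0] = (6.0000,4.4641,-0.0000)
J_ω[:, 0] = z_0
entry J[1][0] = 4.4641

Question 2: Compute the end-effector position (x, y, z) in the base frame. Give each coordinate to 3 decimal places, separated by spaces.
4.464 -6.000 0.000

after link 1: o_1 = (3.4641, -2.0000, 0.0000)
after link 2: o_2 = (4.4641, -2.0000, 2.0000)
after link 3: o_3 = (4.4641, -6.0000, 0.0000)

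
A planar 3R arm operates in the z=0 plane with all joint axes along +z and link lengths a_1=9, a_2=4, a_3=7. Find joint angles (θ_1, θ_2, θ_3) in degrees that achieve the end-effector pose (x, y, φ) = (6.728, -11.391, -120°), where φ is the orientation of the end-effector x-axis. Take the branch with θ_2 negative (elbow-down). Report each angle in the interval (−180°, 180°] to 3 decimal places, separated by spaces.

wrist centre = target − a_3·(cos φ, sin φ) = (10.2280, -5.3288)
cos θ_2 = (133.0083−9²−4²)/(2·9·4) = 0.5001; θ_2 = -59.9923° (elbow-down)
β = atan2(-5.3288,10.2280) = -27.5197°; ψ = atan2(-3.4638,11.0005) = -17.4782°
θ_1 = β − ψ = -10.0415°
θ_3 = φ − θ_1 − θ_2 = -49.9662° (wrapped to (-180°,180°])

-10.041 -59.992 -49.966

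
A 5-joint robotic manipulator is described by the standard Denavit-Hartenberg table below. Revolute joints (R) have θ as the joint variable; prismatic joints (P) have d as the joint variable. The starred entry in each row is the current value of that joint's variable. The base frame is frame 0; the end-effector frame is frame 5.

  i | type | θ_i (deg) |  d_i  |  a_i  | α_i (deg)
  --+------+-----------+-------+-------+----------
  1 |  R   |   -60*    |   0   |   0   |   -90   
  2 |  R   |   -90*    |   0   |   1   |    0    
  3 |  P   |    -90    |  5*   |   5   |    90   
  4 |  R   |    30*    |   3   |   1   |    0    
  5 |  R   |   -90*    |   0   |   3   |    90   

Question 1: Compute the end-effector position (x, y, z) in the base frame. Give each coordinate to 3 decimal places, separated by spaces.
after link 1: o_1 = (0.0000, 0.0000, 0.0000)
after link 2: o_2 = (-0.0000, -0.0000, 1.0000)
after link 3: o_3 = (1.8301, 6.8301, 1.0000)
after link 4: o_4 = (1.8301, 7.8301, -2.0000)
after link 5: o_5 = (-1.1699, 7.8301, -2.0000)

-1.170 7.830 -2.000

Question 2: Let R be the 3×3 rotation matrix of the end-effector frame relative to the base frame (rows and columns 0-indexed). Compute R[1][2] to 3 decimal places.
-1.000

End-effector z-axis (col 2 of R) = (0.0000,-1.0000,-0.0000)
R[1][2] = -1.0000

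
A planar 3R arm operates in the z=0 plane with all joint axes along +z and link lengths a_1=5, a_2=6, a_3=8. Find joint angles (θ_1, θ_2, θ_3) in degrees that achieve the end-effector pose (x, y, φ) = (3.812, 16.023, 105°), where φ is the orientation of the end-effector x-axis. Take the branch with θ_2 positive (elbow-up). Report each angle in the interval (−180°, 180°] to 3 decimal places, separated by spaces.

wrist centre = target − a_3·(cos φ, sin φ) = (5.8826, 8.2956)
cos θ_2 = (103.4213−5²−6²)/(2·5·6) = 0.7070; θ_2 = 45.0069° (elbow-up)
β = atan2(8.2956,5.8826) = 54.6589°; ψ = atan2(4.2432,9.2421) = 24.6603°
θ_1 = β − ψ = 29.9986°
θ_3 = φ − θ_1 − θ_2 = 29.9945° (wrapped to (-180°,180°])

29.999 45.007 29.995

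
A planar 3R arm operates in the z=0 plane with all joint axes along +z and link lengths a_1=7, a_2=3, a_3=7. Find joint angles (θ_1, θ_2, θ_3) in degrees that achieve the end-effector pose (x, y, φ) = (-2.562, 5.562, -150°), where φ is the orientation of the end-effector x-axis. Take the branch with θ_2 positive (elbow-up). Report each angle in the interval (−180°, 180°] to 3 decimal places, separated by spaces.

wrist centre = target − a_3·(cos φ, sin φ) = (3.5002, 9.0620)
cos θ_2 = (94.3711−7²−3²)/(2·7·3) = 0.8660; θ_2 = 30.0054° (elbow-up)
β = atan2(9.0620,3.5002) = 68.8811°; ψ = atan2(1.5002,9.5979) = 8.8840°
θ_1 = β − ψ = 59.9971°
θ_3 = φ − θ_1 − θ_2 = 119.9975° (wrapped to (-180°,180°])

59.997 30.005 119.998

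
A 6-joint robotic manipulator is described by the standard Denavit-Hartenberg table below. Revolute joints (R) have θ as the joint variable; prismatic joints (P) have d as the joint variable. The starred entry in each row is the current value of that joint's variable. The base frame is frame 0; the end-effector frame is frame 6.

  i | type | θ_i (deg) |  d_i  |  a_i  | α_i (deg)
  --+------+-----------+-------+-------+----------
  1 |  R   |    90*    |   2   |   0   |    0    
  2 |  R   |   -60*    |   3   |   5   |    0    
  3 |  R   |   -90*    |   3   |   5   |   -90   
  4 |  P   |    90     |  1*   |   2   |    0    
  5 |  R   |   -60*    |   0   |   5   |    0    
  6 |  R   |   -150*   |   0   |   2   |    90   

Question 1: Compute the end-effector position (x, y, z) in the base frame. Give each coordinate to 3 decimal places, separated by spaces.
9.361 -4.214 5.232

after link 1: o_1 = (0.0000, 0.0000, 2.0000)
after link 2: o_2 = (4.3301, 2.5000, 5.0000)
after link 3: o_3 = (6.8301, -1.8301, 8.0000)
after link 4: o_4 = (7.6962, -1.3301, 6.0000)
after link 5: o_5 = (9.8612, -5.0801, 3.5000)
after link 6: o_6 = (9.3612, -4.2141, 5.2321)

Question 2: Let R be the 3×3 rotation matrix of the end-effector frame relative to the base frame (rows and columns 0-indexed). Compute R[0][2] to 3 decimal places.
-0.433

End-effector z-axis (col 2 of R) = (-0.4330,0.7500,-0.5000)
R[0][2] = -0.4330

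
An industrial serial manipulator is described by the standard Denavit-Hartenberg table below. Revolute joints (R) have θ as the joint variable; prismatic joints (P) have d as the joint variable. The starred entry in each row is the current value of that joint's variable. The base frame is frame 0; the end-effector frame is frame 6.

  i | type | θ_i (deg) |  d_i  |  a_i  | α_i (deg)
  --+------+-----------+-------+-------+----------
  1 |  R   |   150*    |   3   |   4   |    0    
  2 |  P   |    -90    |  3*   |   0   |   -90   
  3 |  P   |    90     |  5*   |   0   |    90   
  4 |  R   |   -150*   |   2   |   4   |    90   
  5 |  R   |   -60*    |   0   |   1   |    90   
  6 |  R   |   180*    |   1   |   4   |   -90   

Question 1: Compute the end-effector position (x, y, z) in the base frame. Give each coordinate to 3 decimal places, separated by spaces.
after link 1: o_1 = (-3.4641, 2.0000, 3.0000)
after link 2: o_2 = (-3.4641, 2.0000, 6.0000)
after link 3: o_3 = (-7.7942, 4.5000, 6.0000)
after link 4: o_4 = (-5.0622, 5.2321, 9.4641)
after link 5: o_5 = (-5.2787, 4.3571, 9.8971)
after link 6: o_6 = (-5.0377, 7.6405, 7.4151)

-5.038 7.641 7.415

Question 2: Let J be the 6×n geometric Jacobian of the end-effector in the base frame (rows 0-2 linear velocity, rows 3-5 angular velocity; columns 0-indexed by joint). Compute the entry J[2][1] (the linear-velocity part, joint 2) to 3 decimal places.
prismatic axis z_1 = (0.0000,0.0000,1.0000)
J_v[:, 1] = z_1; J_ω[:, 1] = (0,0,0)
entry J[2][1] = 1.0000

1.000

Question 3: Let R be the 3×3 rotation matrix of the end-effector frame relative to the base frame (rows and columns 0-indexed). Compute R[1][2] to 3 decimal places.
End-effector z-axis (col 2 of R) = (0.7500,-0.4330,-0.5000)
R[1][2] = -0.4330

-0.433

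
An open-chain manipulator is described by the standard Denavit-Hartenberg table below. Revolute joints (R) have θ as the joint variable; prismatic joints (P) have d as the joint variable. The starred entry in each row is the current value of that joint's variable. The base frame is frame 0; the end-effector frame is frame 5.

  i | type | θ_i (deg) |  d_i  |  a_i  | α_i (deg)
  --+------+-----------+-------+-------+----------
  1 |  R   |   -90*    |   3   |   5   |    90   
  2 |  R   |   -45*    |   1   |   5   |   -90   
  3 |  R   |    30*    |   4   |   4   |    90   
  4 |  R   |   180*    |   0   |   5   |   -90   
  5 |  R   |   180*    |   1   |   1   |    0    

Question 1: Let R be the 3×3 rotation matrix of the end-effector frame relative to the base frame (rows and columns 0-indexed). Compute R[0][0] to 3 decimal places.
End-effector x-axis (col 0 of R) = (0.5000,-0.6124,-0.6124)
R[0][0] = 0.5000

0.500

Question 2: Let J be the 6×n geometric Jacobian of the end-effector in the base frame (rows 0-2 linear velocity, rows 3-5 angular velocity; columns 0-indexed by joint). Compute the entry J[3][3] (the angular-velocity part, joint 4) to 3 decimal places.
axis z_3 = (-0.8660,-0.3536,-0.3536); lever o_n−o_3 = (-2.0000,3.1566,1.7424)
cross product → J_v[:, 3] = (0.5000,2.2161,-3.4408)
J_ω[:, 3] = z_3
entry J[3][3] = -0.8660

-0.866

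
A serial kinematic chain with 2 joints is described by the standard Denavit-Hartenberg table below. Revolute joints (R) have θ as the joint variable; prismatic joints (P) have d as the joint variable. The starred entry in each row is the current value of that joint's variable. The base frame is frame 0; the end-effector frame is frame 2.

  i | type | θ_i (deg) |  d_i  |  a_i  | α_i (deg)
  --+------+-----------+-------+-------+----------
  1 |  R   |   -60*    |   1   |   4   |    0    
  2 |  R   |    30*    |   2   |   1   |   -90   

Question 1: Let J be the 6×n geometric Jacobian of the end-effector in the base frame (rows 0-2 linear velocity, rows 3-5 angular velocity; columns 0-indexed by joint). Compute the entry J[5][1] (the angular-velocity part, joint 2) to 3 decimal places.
1.000

axis z_1 = (0.0000,0.0000,1.0000); lever o_n−o_1 = (0.8660,-0.5000,2.0000)
cross product → J_v[:, 1] = (0.5000,0.8660,-0.0000)
J_ω[:, 1] = z_1
entry J[5][1] = 1.0000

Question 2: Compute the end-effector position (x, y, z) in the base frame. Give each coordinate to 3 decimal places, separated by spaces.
2.866 -3.964 3.000

after link 1: o_1 = (2.0000, -3.4641, 1.0000)
after link 2: o_2 = (2.8660, -3.9641, 3.0000)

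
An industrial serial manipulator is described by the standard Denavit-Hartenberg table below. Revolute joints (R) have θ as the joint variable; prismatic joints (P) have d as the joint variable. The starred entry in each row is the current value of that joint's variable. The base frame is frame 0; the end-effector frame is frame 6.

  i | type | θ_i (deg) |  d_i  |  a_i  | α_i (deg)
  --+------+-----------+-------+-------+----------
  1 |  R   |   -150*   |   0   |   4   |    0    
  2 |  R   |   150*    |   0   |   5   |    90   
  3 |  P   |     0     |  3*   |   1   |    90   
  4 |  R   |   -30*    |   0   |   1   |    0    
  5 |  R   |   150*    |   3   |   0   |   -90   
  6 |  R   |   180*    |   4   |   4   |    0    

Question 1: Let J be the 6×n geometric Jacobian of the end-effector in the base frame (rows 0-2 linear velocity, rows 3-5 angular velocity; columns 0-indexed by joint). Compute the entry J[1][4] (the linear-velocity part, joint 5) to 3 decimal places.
1.464

axis z_4 = (0.0000,-0.0000,-1.0000); lever o_n−o_4 = (-1.4641,5.4641,-3.0000)
cross product → J_v[:, 4] = (5.4641,1.4641,-0.0000)
J_ω[:, 4] = z_4
entry J[1][4] = 1.4641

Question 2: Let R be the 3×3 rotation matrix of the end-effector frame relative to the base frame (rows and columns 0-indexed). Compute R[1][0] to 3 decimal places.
End-effector x-axis (col 0 of R) = (0.5000,0.8660,0.0000)
R[1][0] = 0.8660

0.866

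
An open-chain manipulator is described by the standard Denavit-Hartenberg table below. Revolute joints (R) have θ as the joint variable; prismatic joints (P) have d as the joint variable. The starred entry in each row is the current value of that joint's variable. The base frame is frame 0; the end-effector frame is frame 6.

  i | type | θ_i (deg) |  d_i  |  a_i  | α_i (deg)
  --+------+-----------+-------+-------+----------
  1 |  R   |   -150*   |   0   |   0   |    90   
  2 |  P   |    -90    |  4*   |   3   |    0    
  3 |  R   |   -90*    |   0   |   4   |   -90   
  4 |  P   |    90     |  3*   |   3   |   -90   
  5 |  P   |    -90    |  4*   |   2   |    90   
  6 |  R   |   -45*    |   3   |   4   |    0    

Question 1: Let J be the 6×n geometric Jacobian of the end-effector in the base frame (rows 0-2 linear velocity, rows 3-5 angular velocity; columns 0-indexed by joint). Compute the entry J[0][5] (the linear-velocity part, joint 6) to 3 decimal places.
-2.449

axis z_5 = (-0.5000,0.8660,0.0000); lever o_n−o_5 = (0.9495,4.0123,-2.8284)
cross product → J_v[:, 5] = (-2.4495,-1.4142,-2.8284)
J_ω[:, 5] = z_5
entry J[0][5] = -2.4495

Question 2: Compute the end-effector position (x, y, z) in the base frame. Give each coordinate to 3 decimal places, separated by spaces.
after link 1: o_1 = (0.0000, 0.0000, 0.0000)
after link 2: o_2 = (-2.0000, 3.4641, -3.0000)
after link 3: o_3 = (1.4641, 5.4641, -3.0000)
after link 4: o_4 = (2.9641, 2.8660, -6.0000)
after link 5: o_5 = (-0.5000, 0.8660, -8.0000)
after link 6: o_6 = (0.4495, 4.8783, -10.8284)

0.449 4.878 -10.828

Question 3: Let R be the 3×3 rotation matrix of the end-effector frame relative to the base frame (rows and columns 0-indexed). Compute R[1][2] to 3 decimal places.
0.866

End-effector z-axis (col 2 of R) = (-0.5000,0.8660,0.0000)
R[1][2] = 0.8660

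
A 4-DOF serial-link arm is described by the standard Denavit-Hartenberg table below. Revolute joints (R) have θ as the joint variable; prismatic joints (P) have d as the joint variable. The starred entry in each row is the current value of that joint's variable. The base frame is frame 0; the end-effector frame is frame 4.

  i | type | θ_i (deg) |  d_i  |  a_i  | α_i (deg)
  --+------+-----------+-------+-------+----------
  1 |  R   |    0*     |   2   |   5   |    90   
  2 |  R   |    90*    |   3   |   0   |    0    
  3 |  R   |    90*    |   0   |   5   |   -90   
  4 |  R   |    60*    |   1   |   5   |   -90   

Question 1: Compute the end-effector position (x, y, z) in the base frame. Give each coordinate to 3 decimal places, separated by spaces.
-2.500 1.330 1.000

after link 1: o_1 = (5.0000, 0.0000, 2.0000)
after link 2: o_2 = (5.0000, -3.0000, 2.0000)
after link 3: o_3 = (0.0000, -3.0000, 2.0000)
after link 4: o_4 = (-2.5000, 1.3301, 1.0000)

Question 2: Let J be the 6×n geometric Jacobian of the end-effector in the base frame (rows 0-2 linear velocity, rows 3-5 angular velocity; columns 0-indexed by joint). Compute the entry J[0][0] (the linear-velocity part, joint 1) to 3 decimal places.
-1.330

axis z_0 = ẑ; lever o_n−o_0 = (-2.5000,1.3301,1.0000)
cross product → J_v[:, 0] = (-1.3301,-2.5000,0.0000)
J_ω[:, 0] = z_0
entry J[0][0] = -1.3301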